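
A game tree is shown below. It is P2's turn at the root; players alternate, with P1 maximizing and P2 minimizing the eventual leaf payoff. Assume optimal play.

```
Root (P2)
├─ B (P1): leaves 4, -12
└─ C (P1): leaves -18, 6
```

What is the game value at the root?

B (P1): max(4, -12) = 4
C (P1): max(-18, 6) = 6
Root (P2): min(4, 6) = 4

4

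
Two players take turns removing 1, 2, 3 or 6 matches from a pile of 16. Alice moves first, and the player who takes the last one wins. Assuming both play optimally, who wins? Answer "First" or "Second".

Compute winning (W) and losing (L) positions by backward induction:
i:   0  1  2  3  4  5  6  7  8  9 10 11 12 13 14 15 16
     L  W  W  W  L  W  W  W  L  W  W  W  L  W  W  W  L
Position 16 is L, so the second player wins.

Second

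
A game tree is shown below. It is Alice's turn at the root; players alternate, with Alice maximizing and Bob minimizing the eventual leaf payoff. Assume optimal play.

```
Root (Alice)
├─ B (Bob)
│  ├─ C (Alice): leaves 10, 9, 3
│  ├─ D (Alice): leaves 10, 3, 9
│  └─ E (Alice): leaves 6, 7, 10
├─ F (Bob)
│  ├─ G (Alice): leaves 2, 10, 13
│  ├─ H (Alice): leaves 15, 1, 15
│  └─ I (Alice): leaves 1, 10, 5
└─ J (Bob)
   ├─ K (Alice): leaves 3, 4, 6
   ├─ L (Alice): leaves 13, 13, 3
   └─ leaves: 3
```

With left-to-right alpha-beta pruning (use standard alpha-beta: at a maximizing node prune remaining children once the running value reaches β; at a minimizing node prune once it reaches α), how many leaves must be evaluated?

17

C [α=-∞,β=+∞]: v=10
D [α=-∞,β=10]: v=10 after child 1 ≥ β → β-cutoff, skip 2
E [α=-∞,β=10]: v=10
B [α=-∞,β=+∞]: v=10
G [α=10,β=+∞]: v=13
H [α=10,β=13]: v=15 after child 1 ≥ β → β-cutoff, skip 2
I [α=10,β=13]: v=10
F [α=10,β=+∞]: v=10
K [α=10,β=+∞]: v=6
J [α=10,β=+∞]: v=6 after child 1 ≤ α → α-cutoff, skip 2
Root [α=-∞,β=+∞]: v=10
Leaves evaluated: 17 of 25.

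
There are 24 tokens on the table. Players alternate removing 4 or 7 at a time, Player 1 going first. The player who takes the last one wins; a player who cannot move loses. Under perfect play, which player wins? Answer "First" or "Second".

W/L table (W = player to move can force a win):
i:   0  1  2  3  4  5  6  7  8  9 10 11 12 13 14 15 16 17 18 19 20 21 22 23 24
     L  L  L  L  W  W  W  W  W  W  W  L  L  L  L  W  W  W  W  W  W  W  L  L  L
Position 24 is L, so the second player wins.

Second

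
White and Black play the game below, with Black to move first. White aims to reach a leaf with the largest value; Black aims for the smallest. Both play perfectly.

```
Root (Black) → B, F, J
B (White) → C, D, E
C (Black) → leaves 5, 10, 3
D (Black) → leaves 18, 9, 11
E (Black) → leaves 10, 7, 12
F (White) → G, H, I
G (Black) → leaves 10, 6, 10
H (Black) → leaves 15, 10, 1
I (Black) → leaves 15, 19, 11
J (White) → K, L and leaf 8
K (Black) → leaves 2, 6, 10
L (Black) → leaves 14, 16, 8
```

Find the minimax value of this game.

C (Black): min(5, 10, 3) = 3
D (Black): min(18, 9, 11) = 9
E (Black): min(10, 7, 12) = 7
B (White): max(3, 9, 7) = 9
G (Black): min(10, 6, 10) = 6
H (Black): min(15, 10, 1) = 1
I (Black): min(15, 19, 11) = 11
F (White): max(6, 1, 11) = 11
K (Black): min(2, 6, 10) = 2
L (Black): min(14, 16, 8) = 8
J (White): max(2, 8, 8) = 8
Root (Black): min(9, 11, 8) = 8

8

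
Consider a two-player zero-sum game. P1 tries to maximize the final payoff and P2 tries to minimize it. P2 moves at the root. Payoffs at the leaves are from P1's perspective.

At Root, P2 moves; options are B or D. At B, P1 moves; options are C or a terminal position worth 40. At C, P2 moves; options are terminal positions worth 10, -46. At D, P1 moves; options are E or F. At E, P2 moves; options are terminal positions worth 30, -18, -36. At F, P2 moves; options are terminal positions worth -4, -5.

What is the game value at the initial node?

-5

C (P2): min(10, -46) = -46
B (P1): max(-46, 40) = 40
E (P2): min(30, -18, -36) = -36
F (P2): min(-4, -5) = -5
D (P1): max(-36, -5) = -5
Root (P2): min(40, -5) = -5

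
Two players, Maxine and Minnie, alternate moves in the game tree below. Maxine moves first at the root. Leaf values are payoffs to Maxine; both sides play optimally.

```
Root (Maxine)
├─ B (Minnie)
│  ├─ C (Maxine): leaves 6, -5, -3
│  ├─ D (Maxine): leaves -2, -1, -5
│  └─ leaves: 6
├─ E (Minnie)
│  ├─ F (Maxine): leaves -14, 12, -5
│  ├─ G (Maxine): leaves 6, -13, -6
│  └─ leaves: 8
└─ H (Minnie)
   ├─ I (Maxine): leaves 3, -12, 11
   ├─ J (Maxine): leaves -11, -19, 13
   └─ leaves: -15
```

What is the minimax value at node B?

-1

C: max(6, -5, -3) = 6
D: max(-2, -1, -5) = -1
B: min(6, -1, 6) = -1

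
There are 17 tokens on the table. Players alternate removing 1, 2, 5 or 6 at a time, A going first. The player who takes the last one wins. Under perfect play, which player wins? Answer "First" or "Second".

Compute winning (W) and losing (L) positions by backward induction:
i:   0  1  2  3  4  5  6  7  8  9 10 11 12 13 14 15 16 17
     L  W  W  L  W  W  W  L  W  W  L  W  W  W  L  W  W  L
Position 17 is L, so the second player wins.

Second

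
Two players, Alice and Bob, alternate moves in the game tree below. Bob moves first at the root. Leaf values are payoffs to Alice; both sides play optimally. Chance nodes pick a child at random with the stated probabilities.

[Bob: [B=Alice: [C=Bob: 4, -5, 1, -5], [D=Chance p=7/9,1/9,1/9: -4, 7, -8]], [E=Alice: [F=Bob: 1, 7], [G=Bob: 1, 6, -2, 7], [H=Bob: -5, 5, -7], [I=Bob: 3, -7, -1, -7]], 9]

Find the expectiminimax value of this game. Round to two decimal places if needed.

C (Bob): min(4, -5, 1, -5) = -5
D (Chance): 7/9·-4 + 1/9·7 + 1/9·-8 = -3.22
B (Alice): max(-5, -3.22) = -3.22
F (Bob): min(1, 7) = 1
G (Bob): min(1, 6, -2, 7) = -2
H (Bob): min(-5, 5, -7) = -7
I (Bob): min(3, -7, -1, -7) = -7
E (Alice): max(1, -2, -7, -7) = 1
Root (Bob): min(-3.22, 1, 9) = -3.22

-3.22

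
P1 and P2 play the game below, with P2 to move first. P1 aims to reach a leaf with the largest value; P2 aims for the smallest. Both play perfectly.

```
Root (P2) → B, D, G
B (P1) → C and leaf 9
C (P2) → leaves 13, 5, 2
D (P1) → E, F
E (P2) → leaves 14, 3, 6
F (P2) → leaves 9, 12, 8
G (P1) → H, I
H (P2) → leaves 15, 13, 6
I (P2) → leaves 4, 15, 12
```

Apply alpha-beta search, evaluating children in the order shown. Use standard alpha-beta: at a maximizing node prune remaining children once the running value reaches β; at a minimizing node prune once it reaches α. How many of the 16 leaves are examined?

C [α=-∞,β=+∞]: v=2
B [α=-∞,β=+∞]: v=9
E [α=-∞,β=9]: v=3
F [α=3,β=9]: v=8
D [α=-∞,β=9]: v=8
H [α=-∞,β=8]: v=6
I [α=6,β=8]: v=4 after child 1 ≤ α → α-cutoff, skip 2
G [α=-∞,β=8]: v=6
Root [α=-∞,β=+∞]: v=6
Leaves evaluated: 14 of 16.

14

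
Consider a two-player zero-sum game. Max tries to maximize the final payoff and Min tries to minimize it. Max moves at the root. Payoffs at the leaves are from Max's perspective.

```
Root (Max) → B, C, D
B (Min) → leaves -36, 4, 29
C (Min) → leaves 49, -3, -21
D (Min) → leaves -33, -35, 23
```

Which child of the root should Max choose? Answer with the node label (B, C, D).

B (Min): min(-36, 4, 29) = -36
C (Min): min(49, -3, -21) = -21
D (Min): min(-33, -35, 23) = -35
Root (Max): max(-36, -21, -35) = -21
Max picks the child with the highest value: C (value -21).

C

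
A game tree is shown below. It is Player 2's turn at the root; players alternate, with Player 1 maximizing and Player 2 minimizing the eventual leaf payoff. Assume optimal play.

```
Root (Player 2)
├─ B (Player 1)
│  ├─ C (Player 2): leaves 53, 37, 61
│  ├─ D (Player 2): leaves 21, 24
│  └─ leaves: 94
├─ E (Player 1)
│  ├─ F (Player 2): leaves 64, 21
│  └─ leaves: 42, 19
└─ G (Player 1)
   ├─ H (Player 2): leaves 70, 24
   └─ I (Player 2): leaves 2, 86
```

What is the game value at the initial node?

24

C (Player 2): min(53, 37, 61) = 37
D (Player 2): min(21, 24) = 21
B (Player 1): max(37, 21, 94) = 94
F (Player 2): min(64, 21) = 21
E (Player 1): max(21, 42, 19) = 42
H (Player 2): min(70, 24) = 24
I (Player 2): min(2, 86) = 2
G (Player 1): max(24, 2) = 24
Root (Player 2): min(94, 42, 24) = 24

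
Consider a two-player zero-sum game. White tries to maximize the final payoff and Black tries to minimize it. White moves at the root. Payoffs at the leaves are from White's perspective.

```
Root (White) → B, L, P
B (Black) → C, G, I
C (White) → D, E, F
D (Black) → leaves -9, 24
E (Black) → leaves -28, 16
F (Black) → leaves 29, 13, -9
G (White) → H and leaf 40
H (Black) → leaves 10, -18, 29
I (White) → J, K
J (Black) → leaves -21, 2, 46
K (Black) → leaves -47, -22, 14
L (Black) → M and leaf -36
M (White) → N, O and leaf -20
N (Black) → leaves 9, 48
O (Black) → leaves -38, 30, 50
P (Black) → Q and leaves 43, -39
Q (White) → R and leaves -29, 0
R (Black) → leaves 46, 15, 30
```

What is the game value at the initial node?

D (Black): min(-9, 24) = -9
E (Black): min(-28, 16) = -28
F (Black): min(29, 13, -9) = -9
C (White): max(-9, -28, -9) = -9
H (Black): min(10, -18, 29) = -18
G (White): max(-18, 40) = 40
J (Black): min(-21, 2, 46) = -21
K (Black): min(-47, -22, 14) = -47
I (White): max(-21, -47) = -21
B (Black): min(-9, 40, -21) = -21
N (Black): min(9, 48) = 9
O (Black): min(-38, 30, 50) = -38
M (White): max(9, -38, -20) = 9
L (Black): min(9, -36) = -36
R (Black): min(46, 15, 30) = 15
Q (White): max(15, -29, 0) = 15
P (Black): min(15, 43, -39) = -39
Root (White): max(-21, -36, -39) = -21

-21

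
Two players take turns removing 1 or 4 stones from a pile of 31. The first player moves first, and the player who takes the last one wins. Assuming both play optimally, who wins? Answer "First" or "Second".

i:   0  1  2  3  4  5  6  7  8  9 10 11 12 13 14 15 16 17 18 19 20 21 22 23 24 25 26 27 28 29 30 31
     L  W  L  W  W  L  W  L  W  W  L  W  L  W  W  L  W  L  W  W  L  W  L  W  W  L  W  L  W  W  L  W
Position 31 is W, so the first player wins.

First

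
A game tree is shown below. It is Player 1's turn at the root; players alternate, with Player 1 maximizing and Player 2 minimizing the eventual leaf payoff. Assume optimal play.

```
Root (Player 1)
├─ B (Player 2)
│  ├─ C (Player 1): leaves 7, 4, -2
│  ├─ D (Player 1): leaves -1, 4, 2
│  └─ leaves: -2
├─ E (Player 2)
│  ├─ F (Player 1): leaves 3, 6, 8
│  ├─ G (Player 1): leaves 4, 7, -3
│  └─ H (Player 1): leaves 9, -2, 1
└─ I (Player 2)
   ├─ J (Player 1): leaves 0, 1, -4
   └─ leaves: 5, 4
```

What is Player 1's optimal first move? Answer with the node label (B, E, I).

E

C (Player 1): max(7, 4, -2) = 7
D (Player 1): max(-1, 4, 2) = 4
B (Player 2): min(7, 4, -2) = -2
F (Player 1): max(3, 6, 8) = 8
G (Player 1): max(4, 7, -3) = 7
H (Player 1): max(9, -2, 1) = 9
E (Player 2): min(8, 7, 9) = 7
J (Player 1): max(0, 1, -4) = 1
I (Player 2): min(1, 5, 4) = 1
Root (Player 1): max(-2, 7, 1) = 7
Player 1 picks the child with the highest value: E (value 7).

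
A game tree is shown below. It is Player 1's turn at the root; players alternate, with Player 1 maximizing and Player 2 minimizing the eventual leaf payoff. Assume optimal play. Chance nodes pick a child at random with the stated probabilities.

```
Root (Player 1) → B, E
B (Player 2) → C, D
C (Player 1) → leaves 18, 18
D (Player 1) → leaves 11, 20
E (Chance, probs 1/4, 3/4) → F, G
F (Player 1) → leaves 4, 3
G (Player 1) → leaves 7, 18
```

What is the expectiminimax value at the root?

18

C (Player 1): max(18, 18) = 18
D (Player 1): max(11, 20) = 20
B (Player 2): min(18, 20) = 18
F (Player 1): max(4, 3) = 4
G (Player 1): max(7, 18) = 18
E (Chance): 1/4·4 + 3/4·18 = 14.5
Root (Player 1): max(18, 14.5) = 18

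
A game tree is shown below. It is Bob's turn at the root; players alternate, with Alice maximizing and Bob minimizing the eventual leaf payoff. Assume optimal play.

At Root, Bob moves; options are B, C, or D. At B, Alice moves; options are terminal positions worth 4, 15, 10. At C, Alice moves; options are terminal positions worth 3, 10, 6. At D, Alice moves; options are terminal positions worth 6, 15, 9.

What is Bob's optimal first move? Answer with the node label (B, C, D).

B (Alice): max(4, 15, 10) = 15
C (Alice): max(3, 10, 6) = 10
D (Alice): max(6, 15, 9) = 15
Root (Bob): min(15, 10, 15) = 10
Bob picks the child with the lowest value: C (value 10).

C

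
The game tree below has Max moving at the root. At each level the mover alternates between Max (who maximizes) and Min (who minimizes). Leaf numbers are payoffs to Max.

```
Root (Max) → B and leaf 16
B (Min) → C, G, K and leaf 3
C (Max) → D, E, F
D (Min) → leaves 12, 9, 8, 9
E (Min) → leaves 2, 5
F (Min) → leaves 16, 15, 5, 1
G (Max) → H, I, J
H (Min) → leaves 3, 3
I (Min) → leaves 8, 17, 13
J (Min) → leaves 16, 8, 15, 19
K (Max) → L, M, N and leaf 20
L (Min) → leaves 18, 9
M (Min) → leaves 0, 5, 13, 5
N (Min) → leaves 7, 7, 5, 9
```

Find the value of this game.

16

D (Min): min(12, 9, 8, 9) = 8
E (Min): min(2, 5) = 2
F (Min): min(16, 15, 5, 1) = 1
C (Max): max(8, 2, 1) = 8
H (Min): min(3, 3) = 3
I (Min): min(8, 17, 13) = 8
J (Min): min(16, 8, 15, 19) = 8
G (Max): max(3, 8, 8) = 8
L (Min): min(18, 9) = 9
M (Min): min(0, 5, 13, 5) = 0
N (Min): min(7, 7, 5, 9) = 5
K (Max): max(9, 0, 5, 20) = 20
B (Min): min(8, 8, 20, 3) = 3
Root (Max): max(3, 16) = 16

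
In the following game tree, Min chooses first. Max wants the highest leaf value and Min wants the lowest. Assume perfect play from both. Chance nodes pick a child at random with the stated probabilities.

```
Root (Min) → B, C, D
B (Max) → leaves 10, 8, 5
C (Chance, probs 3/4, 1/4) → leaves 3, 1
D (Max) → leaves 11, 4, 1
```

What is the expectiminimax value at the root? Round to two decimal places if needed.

2.5

B (Max): max(10, 8, 5) = 10
C (Chance): 3/4·3 + 1/4·1 = 2.5
D (Max): max(11, 4, 1) = 11
Root (Min): min(10, 2.5, 11) = 2.5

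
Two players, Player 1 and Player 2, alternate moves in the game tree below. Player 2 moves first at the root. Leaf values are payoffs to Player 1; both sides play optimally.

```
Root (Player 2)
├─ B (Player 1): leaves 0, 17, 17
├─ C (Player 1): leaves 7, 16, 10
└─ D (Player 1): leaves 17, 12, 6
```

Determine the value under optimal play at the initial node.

B (Player 1): max(0, 17, 17) = 17
C (Player 1): max(7, 16, 10) = 16
D (Player 1): max(17, 12, 6) = 17
Root (Player 2): min(17, 16, 17) = 16

16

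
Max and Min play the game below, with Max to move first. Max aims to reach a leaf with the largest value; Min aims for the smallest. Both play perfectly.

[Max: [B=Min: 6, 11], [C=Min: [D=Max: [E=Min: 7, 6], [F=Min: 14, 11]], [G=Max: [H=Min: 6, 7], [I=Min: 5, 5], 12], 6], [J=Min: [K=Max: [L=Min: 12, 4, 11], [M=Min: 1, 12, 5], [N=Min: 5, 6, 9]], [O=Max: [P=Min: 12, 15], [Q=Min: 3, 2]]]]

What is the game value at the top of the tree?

6

B (Min): min(6, 11) = 6
E (Min): min(7, 6) = 6
F (Min): min(14, 11) = 11
D (Max): max(6, 11) = 11
H (Min): min(6, 7) = 6
I (Min): min(5, 5) = 5
G (Max): max(6, 5, 12) = 12
C (Min): min(11, 12, 6) = 6
L (Min): min(12, 4, 11) = 4
M (Min): min(1, 12, 5) = 1
N (Min): min(5, 6, 9) = 5
K (Max): max(4, 1, 5) = 5
P (Min): min(12, 15) = 12
Q (Min): min(3, 2) = 2
O (Max): max(12, 2) = 12
J (Min): min(5, 12) = 5
Root (Max): max(6, 6, 5) = 6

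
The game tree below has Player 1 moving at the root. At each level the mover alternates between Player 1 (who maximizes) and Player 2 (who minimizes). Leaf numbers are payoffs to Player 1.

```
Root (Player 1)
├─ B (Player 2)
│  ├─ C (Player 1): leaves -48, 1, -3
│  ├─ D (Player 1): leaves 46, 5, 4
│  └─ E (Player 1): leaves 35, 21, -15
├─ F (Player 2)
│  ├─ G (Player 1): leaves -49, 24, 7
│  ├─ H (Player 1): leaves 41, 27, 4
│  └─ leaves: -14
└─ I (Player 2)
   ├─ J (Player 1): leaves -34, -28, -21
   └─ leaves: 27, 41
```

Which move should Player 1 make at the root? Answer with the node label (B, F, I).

C (Player 1): max(-48, 1, -3) = 1
D (Player 1): max(46, 5, 4) = 46
E (Player 1): max(35, 21, -15) = 35
B (Player 2): min(1, 46, 35) = 1
G (Player 1): max(-49, 24, 7) = 24
H (Player 1): max(41, 27, 4) = 41
F (Player 2): min(24, 41, -14) = -14
J (Player 1): max(-34, -28, -21) = -21
I (Player 2): min(-21, 27, 41) = -21
Root (Player 1): max(1, -14, -21) = 1
Player 1 picks the child with the highest value: B (value 1).

B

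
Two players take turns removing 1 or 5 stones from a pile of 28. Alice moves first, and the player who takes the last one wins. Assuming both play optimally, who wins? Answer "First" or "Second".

Second

Positions where the player to move wins (W) vs loses (L):
i:   0  1  2  3  4  5  6  7  8  9 10 11 12 13 14 15 16 17 18 19 20 21 22 23 24 25 26 27 28
     L  W  L  W  L  W  L  W  L  W  L  W  L  W  L  W  L  W  L  W  L  W  L  W  L  W  L  W  L
Position 28 is L, so the second player wins.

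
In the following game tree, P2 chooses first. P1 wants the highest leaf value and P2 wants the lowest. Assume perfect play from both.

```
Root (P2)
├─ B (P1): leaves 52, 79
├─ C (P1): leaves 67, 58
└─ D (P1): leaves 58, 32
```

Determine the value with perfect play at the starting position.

B (P1): max(52, 79) = 79
C (P1): max(67, 58) = 67
D (P1): max(58, 32) = 58
Root (P2): min(79, 67, 58) = 58

58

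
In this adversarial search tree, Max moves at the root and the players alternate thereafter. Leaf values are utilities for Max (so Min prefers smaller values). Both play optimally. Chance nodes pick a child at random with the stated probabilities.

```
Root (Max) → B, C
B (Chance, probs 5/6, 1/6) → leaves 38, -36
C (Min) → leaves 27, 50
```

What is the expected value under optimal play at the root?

B (Chance): 5/6·38 + 1/6·-36 = 25.67
C (Min): min(27, 50) = 27
Root (Max): max(25.67, 27) = 27

27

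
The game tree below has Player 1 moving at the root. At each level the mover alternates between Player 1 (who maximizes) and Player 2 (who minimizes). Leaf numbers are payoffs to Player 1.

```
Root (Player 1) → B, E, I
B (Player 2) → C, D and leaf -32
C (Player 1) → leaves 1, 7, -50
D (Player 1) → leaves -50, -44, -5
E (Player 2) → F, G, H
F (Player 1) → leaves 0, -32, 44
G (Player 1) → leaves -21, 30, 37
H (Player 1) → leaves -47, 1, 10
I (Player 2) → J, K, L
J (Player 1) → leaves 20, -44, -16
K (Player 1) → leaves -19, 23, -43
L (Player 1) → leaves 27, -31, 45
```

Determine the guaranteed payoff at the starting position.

20

C (Player 1): max(1, 7, -50) = 7
D (Player 1): max(-50, -44, -5) = -5
B (Player 2): min(7, -5, -32) = -32
F (Player 1): max(0, -32, 44) = 44
G (Player 1): max(-21, 30, 37) = 37
H (Player 1): max(-47, 1, 10) = 10
E (Player 2): min(44, 37, 10) = 10
J (Player 1): max(20, -44, -16) = 20
K (Player 1): max(-19, 23, -43) = 23
L (Player 1): max(27, -31, 45) = 45
I (Player 2): min(20, 23, 45) = 20
Root (Player 1): max(-32, 10, 20) = 20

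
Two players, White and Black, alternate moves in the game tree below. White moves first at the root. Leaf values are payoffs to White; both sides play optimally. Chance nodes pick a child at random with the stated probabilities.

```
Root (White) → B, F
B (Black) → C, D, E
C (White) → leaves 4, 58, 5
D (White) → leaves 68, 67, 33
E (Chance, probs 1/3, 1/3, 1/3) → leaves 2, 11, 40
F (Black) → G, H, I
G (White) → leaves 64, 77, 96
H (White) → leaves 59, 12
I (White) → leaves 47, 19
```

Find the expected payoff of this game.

47

C (White): max(4, 58, 5) = 58
D (White): max(68, 67, 33) = 68
E (Chance): 1/3·2 + 1/3·11 + 1/3·40 = 17.67
B (Black): min(58, 68, 17.67) = 17.67
G (White): max(64, 77, 96) = 96
H (White): max(59, 12) = 59
I (White): max(47, 19) = 47
F (Black): min(96, 59, 47) = 47
Root (White): max(17.67, 47) = 47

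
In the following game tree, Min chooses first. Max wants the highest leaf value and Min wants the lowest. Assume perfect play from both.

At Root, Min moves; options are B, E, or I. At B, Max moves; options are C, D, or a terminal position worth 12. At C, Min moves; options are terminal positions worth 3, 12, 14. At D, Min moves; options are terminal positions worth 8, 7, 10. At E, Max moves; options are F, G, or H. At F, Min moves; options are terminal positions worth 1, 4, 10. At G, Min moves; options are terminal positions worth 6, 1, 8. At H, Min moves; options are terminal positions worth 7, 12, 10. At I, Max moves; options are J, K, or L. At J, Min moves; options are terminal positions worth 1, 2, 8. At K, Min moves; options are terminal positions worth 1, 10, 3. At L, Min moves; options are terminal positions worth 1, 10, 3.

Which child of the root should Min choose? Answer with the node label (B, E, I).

I

C (Min): min(3, 12, 14) = 3
D (Min): min(8, 7, 10) = 7
B (Max): max(3, 7, 12) = 12
F (Min): min(1, 4, 10) = 1
G (Min): min(6, 1, 8) = 1
H (Min): min(7, 12, 10) = 7
E (Max): max(1, 1, 7) = 7
J (Min): min(1, 2, 8) = 1
K (Min): min(1, 10, 3) = 1
L (Min): min(1, 10, 3) = 1
I (Max): max(1, 1, 1) = 1
Root (Min): min(12, 7, 1) = 1
Min picks the child with the lowest value: I (value 1).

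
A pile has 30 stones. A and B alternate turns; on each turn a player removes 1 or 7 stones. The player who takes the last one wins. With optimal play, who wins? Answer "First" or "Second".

Second

Positions where the player to move wins (W) vs loses (L):
i:   0  1  2  3  4  5  6  7  8  9 10 11 12 13 14 15 16 17 18 19 20 21 22 23 24 25 26 27 28 29 30
     L  W  L  W  L  W  L  W  L  W  L  W  L  W  L  W  L  W  L  W  L  W  L  W  L  W  L  W  L  W  L
Position 30 is L, so the second player wins.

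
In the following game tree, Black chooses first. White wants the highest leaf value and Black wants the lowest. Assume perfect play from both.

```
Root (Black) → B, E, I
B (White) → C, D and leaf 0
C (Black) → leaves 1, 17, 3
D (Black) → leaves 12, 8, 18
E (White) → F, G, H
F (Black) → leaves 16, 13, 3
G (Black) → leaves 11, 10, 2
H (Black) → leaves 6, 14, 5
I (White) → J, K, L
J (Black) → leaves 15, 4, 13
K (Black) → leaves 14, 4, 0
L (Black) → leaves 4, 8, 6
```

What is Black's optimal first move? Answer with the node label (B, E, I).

I

C (Black): min(1, 17, 3) = 1
D (Black): min(12, 8, 18) = 8
B (White): max(1, 8, 0) = 8
F (Black): min(16, 13, 3) = 3
G (Black): min(11, 10, 2) = 2
H (Black): min(6, 14, 5) = 5
E (White): max(3, 2, 5) = 5
J (Black): min(15, 4, 13) = 4
K (Black): min(14, 4, 0) = 0
L (Black): min(4, 8, 6) = 4
I (White): max(4, 0, 4) = 4
Root (Black): min(8, 5, 4) = 4
Black picks the child with the lowest value: I (value 4).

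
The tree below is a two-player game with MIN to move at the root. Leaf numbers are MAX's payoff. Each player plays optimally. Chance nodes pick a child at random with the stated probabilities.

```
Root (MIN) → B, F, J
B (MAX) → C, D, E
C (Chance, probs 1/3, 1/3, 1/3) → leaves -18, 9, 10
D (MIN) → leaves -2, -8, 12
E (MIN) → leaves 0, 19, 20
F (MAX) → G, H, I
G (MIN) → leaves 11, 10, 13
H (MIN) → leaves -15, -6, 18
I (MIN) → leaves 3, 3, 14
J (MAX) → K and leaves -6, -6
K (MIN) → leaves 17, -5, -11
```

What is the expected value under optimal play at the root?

C (Chance): 1/3·-18 + 1/3·9 + 1/3·10 = 0.33
D (MIN): min(-2, -8, 12) = -8
E (MIN): min(0, 19, 20) = 0
B (MAX): max(0.33, -8, 0) = 0.33
G (MIN): min(11, 10, 13) = 10
H (MIN): min(-15, -6, 18) = -15
I (MIN): min(3, 3, 14) = 3
F (MAX): max(10, -15, 3) = 10
K (MIN): min(17, -5, -11) = -11
J (MAX): max(-11, -6, -6) = -6
Root (MIN): min(0.33, 10, -6) = -6

-6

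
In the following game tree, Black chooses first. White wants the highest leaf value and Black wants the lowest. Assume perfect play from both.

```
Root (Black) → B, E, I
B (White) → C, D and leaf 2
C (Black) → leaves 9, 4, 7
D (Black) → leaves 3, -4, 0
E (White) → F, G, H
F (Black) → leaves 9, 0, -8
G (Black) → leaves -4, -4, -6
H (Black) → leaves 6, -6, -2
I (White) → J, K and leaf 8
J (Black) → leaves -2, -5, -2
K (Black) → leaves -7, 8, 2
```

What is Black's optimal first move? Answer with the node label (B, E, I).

E

C (Black): min(9, 4, 7) = 4
D (Black): min(3, -4, 0) = -4
B (White): max(4, -4, 2) = 4
F (Black): min(9, 0, -8) = -8
G (Black): min(-4, -4, -6) = -6
H (Black): min(6, -6, -2) = -6
E (White): max(-8, -6, -6) = -6
J (Black): min(-2, -5, -2) = -5
K (Black): min(-7, 8, 2) = -7
I (White): max(-5, -7, 8) = 8
Root (Black): min(4, -6, 8) = -6
Black picks the child with the lowest value: E (value -6).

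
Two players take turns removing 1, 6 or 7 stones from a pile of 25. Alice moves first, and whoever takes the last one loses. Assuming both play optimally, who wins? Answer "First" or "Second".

Compute winning (W) and losing (L) positions by backward induction:
i:   0  1  2  3  4  5  6  7  8  9 10 11 12 13 14 15 16 17 18 19 20 21 22 23 24 25
     W  L  W  L  W  L  W  W  W  W  W  W  W  L  W  L  W  L  W  W  W  W  W  W  W  L
Position 25 is L, so the second player wins.

Second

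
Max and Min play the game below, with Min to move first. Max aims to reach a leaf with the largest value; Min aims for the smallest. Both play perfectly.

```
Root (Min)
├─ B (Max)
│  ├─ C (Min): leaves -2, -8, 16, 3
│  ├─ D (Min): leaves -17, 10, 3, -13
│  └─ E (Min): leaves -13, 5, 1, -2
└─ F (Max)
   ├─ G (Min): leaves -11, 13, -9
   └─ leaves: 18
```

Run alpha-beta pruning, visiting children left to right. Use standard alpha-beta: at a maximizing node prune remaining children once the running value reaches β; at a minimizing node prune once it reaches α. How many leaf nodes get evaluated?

C [α=-∞,β=+∞]: v=-8
D [α=-8,β=+∞]: v=-17 after child 1 ≤ α → α-cutoff, skip 3
E [α=-8,β=+∞]: v=-13 after child 1 ≤ α → α-cutoff, skip 3
B [α=-∞,β=+∞]: v=-8
G [α=-∞,β=-8]: v=-11
F [α=-∞,β=-8]: v=18
Root [α=-∞,β=+∞]: v=-8
Leaves evaluated: 10 of 16.

10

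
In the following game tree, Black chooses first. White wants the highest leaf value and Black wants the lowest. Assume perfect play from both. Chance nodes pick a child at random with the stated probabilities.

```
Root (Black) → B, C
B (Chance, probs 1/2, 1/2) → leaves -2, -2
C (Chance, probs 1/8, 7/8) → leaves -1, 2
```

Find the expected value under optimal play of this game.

B (Chance): 1/2·-2 + 1/2·-2 = -2
C (Chance): 1/8·-1 + 7/8·2 = 1.62
Root (Black): min(-2, 1.62) = -2

-2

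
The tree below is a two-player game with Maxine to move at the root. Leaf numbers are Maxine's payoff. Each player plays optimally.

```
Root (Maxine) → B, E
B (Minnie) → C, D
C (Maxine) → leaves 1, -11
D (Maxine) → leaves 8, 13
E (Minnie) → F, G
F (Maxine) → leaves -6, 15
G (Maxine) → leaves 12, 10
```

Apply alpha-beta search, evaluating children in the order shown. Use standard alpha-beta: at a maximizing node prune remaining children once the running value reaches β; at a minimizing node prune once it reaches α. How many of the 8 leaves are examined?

7

C [α=-∞,β=+∞]: v=1
D [α=-∞,β=1]: v=8 after child 1 ≥ β → β-cutoff, skip 1
B [α=-∞,β=+∞]: v=1
F [α=1,β=+∞]: v=15
G [α=1,β=15]: v=12
E [α=1,β=+∞]: v=12
Root [α=-∞,β=+∞]: v=12
Leaves evaluated: 7 of 8.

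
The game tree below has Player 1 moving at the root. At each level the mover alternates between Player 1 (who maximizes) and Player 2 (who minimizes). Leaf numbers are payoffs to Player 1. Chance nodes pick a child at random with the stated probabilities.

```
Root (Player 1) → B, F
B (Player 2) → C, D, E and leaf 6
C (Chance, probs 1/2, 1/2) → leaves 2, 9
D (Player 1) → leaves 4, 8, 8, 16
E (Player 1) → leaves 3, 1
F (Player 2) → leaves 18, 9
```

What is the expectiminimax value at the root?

C (Chance): 1/2·2 + 1/2·9 = 5.5
D (Player 1): max(4, 8, 8, 16) = 16
E (Player 1): max(3, 1) = 3
B (Player 2): min(5.5, 16, 3, 6) = 3
F (Player 2): min(18, 9) = 9
Root (Player 1): max(3, 9) = 9

9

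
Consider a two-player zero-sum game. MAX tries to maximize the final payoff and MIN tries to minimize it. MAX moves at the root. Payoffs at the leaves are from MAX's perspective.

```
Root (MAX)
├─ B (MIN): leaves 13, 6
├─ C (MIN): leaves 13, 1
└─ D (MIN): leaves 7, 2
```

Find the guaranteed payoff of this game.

B (MIN): min(13, 6) = 6
C (MIN): min(13, 1) = 1
D (MIN): min(7, 2) = 2
Root (MAX): max(6, 1, 2) = 6

6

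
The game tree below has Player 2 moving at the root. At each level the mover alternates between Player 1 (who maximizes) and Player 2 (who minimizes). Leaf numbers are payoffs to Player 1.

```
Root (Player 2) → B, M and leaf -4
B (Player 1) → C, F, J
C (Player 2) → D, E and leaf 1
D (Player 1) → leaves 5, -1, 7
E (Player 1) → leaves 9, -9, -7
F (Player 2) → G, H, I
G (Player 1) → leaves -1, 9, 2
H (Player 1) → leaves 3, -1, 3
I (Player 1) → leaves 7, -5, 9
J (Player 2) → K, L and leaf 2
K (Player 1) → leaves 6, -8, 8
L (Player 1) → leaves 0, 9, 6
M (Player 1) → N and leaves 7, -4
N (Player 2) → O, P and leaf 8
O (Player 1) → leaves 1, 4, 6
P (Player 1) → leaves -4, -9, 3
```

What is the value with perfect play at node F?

G: max(-1, 9, 2) = 9
H: max(3, -1, 3) = 3
I: max(7, -5, 9) = 9
F: min(9, 3, 9) = 3

3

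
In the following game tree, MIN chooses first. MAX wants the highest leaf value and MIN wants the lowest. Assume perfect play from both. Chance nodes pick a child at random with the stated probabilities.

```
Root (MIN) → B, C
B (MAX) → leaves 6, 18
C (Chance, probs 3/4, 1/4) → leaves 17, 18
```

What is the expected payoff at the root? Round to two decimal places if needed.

B (MAX): max(6, 18) = 18
C (Chance): 3/4·17 + 1/4·18 = 17.25
Root (MIN): min(18, 17.25) = 17.25

17.25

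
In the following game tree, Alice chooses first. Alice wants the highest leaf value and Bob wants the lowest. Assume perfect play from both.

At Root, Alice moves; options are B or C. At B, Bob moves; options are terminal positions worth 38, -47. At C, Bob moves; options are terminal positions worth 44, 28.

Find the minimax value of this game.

B (Bob): min(38, -47) = -47
C (Bob): min(44, 28) = 28
Root (Alice): max(-47, 28) = 28

28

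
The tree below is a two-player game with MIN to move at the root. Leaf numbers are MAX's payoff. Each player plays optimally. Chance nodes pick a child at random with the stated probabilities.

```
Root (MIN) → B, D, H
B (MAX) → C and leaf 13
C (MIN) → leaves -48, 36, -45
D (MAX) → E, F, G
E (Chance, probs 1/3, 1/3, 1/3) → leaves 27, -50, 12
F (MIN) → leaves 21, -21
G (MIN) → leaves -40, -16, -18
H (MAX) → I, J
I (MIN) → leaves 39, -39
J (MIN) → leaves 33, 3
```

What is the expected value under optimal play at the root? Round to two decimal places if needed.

C (MIN): min(-48, 36, -45) = -48
B (MAX): max(-48, 13) = 13
E (Chance): 1/3·27 + 1/3·-50 + 1/3·12 = -3.67
F (MIN): min(21, -21) = -21
G (MIN): min(-40, -16, -18) = -40
D (MAX): max(-3.67, -21, -40) = -3.67
I (MIN): min(39, -39) = -39
J (MIN): min(33, 3) = 3
H (MAX): max(-39, 3) = 3
Root (MIN): min(13, -3.67, 3) = -3.67

-3.67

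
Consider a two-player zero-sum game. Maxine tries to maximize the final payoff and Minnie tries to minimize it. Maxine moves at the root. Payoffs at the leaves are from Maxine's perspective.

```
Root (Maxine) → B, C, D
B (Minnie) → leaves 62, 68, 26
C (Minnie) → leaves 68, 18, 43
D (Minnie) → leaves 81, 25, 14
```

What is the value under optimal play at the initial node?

B (Minnie): min(62, 68, 26) = 26
C (Minnie): min(68, 18, 43) = 18
D (Minnie): min(81, 25, 14) = 14
Root (Maxine): max(26, 18, 14) = 26

26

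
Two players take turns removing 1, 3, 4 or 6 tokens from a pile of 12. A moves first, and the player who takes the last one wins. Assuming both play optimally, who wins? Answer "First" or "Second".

First

i:   0  1  2  3  4  5  6  7  8  9 10 11 12
     L  W  L  W  W  W  W  L  W  L  W  W  W
Position 12 is W, so the first player wins.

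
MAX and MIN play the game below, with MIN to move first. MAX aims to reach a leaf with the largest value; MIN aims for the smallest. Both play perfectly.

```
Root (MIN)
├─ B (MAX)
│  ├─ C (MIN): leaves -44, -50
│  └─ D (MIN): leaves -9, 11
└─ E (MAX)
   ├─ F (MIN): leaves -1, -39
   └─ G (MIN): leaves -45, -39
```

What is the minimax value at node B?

-9

C: min(-44, -50) = -50
D: min(-9, 11) = -9
B: max(-50, -9) = -9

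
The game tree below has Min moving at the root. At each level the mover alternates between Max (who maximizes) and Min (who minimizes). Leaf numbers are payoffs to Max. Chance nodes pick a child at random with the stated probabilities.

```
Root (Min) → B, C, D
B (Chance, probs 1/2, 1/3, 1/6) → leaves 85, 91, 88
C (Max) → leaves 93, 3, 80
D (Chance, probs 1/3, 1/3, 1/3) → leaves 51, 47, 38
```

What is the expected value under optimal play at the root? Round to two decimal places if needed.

45.33

B (Chance): 1/2·85 + 1/3·91 + 1/6·88 = 87.5
C (Max): max(93, 3, 80) = 93
D (Chance): 1/3·51 + 1/3·47 + 1/3·38 = 45.33
Root (Min): min(87.5, 93, 45.33) = 45.33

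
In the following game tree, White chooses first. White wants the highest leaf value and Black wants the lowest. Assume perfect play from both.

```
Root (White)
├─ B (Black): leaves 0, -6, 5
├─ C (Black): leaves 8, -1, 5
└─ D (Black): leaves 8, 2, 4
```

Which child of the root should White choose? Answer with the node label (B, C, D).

B (Black): min(0, -6, 5) = -6
C (Black): min(8, -1, 5) = -1
D (Black): min(8, 2, 4) = 2
Root (White): max(-6, -1, 2) = 2
White picks the child with the highest value: D (value 2).

D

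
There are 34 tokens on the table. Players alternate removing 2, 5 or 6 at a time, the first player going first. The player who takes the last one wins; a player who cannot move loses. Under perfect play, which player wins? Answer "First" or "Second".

Second

Mark each pile size as W (mover wins) or L (mover loses):
i:   0  1  2  3  4  5  6  7  8  9 10 11 12 13 14 15 16 17 18 19 20 21 22 23 24 25 26 27 28 29 30 31 32 33 34
     L  L  W  W  L  W  W  W  L  W  W  L  L  W  W  L  W  W  W  L  W  W  L  L  W  W  L  W  W  W  L  W  W  L  L
Position 34 is L, so the second player wins.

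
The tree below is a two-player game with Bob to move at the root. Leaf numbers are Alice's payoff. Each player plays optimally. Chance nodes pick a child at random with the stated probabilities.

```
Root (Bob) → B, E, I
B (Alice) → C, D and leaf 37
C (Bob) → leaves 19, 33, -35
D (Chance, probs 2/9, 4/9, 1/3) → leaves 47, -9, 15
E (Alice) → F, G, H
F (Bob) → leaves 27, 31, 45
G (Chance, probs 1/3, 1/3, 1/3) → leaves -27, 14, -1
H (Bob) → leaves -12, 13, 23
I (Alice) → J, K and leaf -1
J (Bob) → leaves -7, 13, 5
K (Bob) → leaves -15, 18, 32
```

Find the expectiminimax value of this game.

C (Bob): min(19, 33, -35) = -35
D (Chance): 2/9·47 + 4/9·-9 + 1/3·15 = 11.44
B (Alice): max(-35, 11.44, 37) = 37
F (Bob): min(27, 31, 45) = 27
G (Chance): 1/3·-27 + 1/3·14 + 1/3·-1 = -4.67
H (Bob): min(-12, 13, 23) = -12
E (Alice): max(27, -4.67, -12) = 27
J (Bob): min(-7, 13, 5) = -7
K (Bob): min(-15, 18, 32) = -15
I (Alice): max(-7, -15, -1) = -1
Root (Bob): min(37, 27, -1) = -1

-1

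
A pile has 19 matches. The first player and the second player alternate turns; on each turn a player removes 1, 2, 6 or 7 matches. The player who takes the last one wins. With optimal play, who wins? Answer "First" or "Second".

Second

W/L table (W = player to move can force a win):
i:   0  1  2  3  4  5  6  7  8  9 10 11 12 13 14 15 16 17 18 19
     L  W  W  L  W  W  W  W  L  W  W  L  W  W  W  W  L  W  W  L
Position 19 is L, so the second player wins.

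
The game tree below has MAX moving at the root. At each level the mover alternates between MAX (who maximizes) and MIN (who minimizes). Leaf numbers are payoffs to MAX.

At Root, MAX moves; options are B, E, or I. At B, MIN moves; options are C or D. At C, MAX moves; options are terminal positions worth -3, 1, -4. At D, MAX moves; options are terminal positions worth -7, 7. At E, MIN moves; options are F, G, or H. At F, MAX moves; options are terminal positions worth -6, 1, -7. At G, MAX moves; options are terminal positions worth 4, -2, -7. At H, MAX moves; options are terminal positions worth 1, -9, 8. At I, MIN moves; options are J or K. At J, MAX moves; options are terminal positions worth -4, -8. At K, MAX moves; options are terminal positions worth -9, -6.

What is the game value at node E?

F: max(-6, 1, -7) = 1
G: max(4, -2, -7) = 4
H: max(1, -9, 8) = 8
E: min(1, 4, 8) = 1

1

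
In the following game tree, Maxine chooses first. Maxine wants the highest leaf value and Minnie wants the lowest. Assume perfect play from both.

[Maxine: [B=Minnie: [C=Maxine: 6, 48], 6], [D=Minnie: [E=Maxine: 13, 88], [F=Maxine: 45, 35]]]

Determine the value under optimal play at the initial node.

45

C (Maxine): max(6, 48) = 48
B (Minnie): min(48, 6) = 6
E (Maxine): max(13, 88) = 88
F (Maxine): max(45, 35) = 45
D (Minnie): min(88, 45) = 45
Root (Maxine): max(6, 45) = 45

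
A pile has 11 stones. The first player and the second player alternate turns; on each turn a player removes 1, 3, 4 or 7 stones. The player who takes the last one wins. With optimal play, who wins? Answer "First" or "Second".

First

i:   0  1  2  3  4  5  6  7  8  9 10 11
     L  W  L  W  W  W  W  W  L  W  L  W
Position 11 is W, so the first player wins.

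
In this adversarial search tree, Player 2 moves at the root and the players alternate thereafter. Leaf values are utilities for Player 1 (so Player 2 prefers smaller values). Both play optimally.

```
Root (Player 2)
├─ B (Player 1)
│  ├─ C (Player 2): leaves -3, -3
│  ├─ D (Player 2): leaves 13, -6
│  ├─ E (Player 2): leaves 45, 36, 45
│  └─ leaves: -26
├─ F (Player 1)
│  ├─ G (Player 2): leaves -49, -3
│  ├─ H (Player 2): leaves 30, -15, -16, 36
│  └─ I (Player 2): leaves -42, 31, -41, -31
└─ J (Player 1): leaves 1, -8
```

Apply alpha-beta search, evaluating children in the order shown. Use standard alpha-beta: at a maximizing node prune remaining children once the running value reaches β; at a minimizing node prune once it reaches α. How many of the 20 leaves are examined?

16

C [α=-∞,β=+∞]: v=-3
D [α=-3,β=+∞]: v=-6
E [α=-3,β=+∞]: v=36
B [α=-∞,β=+∞]: v=36
G [α=-∞,β=36]: v=-49
H [α=-49,β=36]: v=-16
I [α=-16,β=36]: v=-42 after child 1 ≤ α → α-cutoff, skip 3
F [α=-∞,β=36]: v=-16
J [α=-∞,β=-16]: v=1 after child 1 ≥ β → β-cutoff, skip 1
Root [α=-∞,β=+∞]: v=-16
Leaves evaluated: 16 of 20.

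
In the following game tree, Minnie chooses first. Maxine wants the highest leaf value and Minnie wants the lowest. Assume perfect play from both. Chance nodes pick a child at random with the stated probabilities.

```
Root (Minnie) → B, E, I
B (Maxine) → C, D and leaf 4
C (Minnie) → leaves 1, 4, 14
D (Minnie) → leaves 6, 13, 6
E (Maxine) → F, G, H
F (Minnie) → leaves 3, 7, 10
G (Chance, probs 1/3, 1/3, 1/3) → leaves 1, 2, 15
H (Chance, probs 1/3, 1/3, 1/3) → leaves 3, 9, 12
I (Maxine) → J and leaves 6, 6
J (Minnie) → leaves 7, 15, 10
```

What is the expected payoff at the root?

6

C (Minnie): min(1, 4, 14) = 1
D (Minnie): min(6, 13, 6) = 6
B (Maxine): max(1, 6, 4) = 6
F (Minnie): min(3, 7, 10) = 3
G (Chance): 1/3·1 + 1/3·2 + 1/3·15 = 6
H (Chance): 1/3·3 + 1/3·9 + 1/3·12 = 8
E (Maxine): max(3, 6, 8) = 8
J (Minnie): min(7, 15, 10) = 7
I (Maxine): max(7, 6, 6) = 7
Root (Minnie): min(6, 8, 7) = 6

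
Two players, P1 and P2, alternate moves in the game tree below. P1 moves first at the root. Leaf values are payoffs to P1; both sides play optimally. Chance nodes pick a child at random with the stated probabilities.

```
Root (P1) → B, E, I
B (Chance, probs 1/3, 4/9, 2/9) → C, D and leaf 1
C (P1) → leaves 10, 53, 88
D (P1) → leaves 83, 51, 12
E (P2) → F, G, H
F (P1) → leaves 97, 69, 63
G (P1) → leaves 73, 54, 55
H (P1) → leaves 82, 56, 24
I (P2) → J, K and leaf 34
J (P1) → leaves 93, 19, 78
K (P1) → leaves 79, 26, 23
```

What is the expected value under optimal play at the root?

73

C (P1): max(10, 53, 88) = 88
D (P1): max(83, 51, 12) = 83
B (Chance): 1/3·88 + 4/9·83 + 2/9·1 = 66.44
F (P1): max(97, 69, 63) = 97
G (P1): max(73, 54, 55) = 73
H (P1): max(82, 56, 24) = 82
E (P2): min(97, 73, 82) = 73
J (P1): max(93, 19, 78) = 93
K (P1): max(79, 26, 23) = 79
I (P2): min(93, 79, 34) = 34
Root (P1): max(66.44, 73, 34) = 73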